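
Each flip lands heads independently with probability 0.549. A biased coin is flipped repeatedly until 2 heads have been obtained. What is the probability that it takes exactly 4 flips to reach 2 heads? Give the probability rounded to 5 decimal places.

Y = trial on which the second success occurs; negative binomial, r=2, p=0.549.
P(Y=4) = C(3,1) · p^2 · (1−p)^2
= 3 · 0.3014 · 0.2034 = 0.1839158

0.18392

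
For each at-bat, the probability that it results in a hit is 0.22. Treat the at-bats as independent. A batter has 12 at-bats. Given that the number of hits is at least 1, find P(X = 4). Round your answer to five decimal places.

X ~ Binomial(12, 0.22). Want P(X=4 | X≥1) = P(X=4) / P(X≥1).
P(X=4) = C(12,4)·0.22^4·0.78^8 = 0.1588740
P(X≥1) = 1 − 0.0507149 = 0.9492851
Ratio = 0.1588740 / 0.9492851 = 0.1673617

0.16736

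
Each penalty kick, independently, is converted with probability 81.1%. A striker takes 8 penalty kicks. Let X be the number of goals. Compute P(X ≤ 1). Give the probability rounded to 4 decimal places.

X ~ Binomial(8, 0.811); P(X ≤ 1) = Σ C(8,k) p^k (1−p)^(8−k) over k:
  k=0: C(8,0)·0.811^0·0.189^8 = 0.000002
  k=1: C(8,1)·0.811^1·0.189^7 = 0.000056
Total = 0.000058

0.0001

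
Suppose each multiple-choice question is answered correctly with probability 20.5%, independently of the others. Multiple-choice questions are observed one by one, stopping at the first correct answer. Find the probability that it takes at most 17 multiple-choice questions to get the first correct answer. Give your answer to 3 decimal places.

0.980

Y = number of multiple-choice questions to the first success; geometric, p = 0.205.
P(Y ≤ 17) = 1 − (1−p)^17 = 1 − 0.02024 = 0.97976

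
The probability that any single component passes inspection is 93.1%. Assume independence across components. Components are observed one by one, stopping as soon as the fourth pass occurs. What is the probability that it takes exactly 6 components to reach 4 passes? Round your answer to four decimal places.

0.0358

Y = trial on which the fourth success occurs; negative binomial, r=4, p=0.931.
P(Y=6) = C(5,3) · p^4 · (1−p)^2
= 10 · 0.75127 · 0.004761 = 0.035768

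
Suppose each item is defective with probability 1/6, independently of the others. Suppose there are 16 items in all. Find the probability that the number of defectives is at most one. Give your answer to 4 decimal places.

X ~ Binomial(16, 0.166667); P(X ≤ 1) = Σ C(16,k) p^k (1−p)^(16−k) over k:
  k=0: C(16,0)·0.166667^0·0.833333^16 = 0.054088
  k=1: C(16,1)·0.166667^1·0.833333^15 = 0.173081
Total = 0.227169

0.2272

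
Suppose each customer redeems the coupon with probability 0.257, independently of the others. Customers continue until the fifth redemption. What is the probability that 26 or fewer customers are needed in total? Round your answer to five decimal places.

Finishing within 26 customers ⇔ at least 5 successes in the first 26. With X ~ Binomial(26, 0.257), P(Y ≤ 26) = 1 − P(X ≤ 4).
  k=0: C(26,0)·0.257^0·0.743^26 = 0.0004423
  k=1: C(26,1)·0.257^1·0.743^25 = 0.0039777
  k=2: C(26,2)·0.257^2·0.743^24 = 0.0171981
  k=3: C(26,3)·0.257^3·0.743^23 = 0.0475900
  k=4: C(26,4)·0.257^4·0.743^22 = 0.0946515
1 − 0.1638596 = 0.8361404

0.83614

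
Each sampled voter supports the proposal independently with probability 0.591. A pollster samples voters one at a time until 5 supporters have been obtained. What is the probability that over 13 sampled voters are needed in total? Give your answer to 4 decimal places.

0.0373

Needing more than 13 sampled voters ⇔ fewer than 5 successes in the first 13. With X ~ Binomial(13, 0.591), P(Y > 13) = P(X ≤ 4).
  k=0: C(13,0)·0.591^0·0.409^13 = 0.000009
  k=1: C(13,1)·0.591^1·0.409^12 = 0.000168
  k=2: C(13,2)·0.591^2·0.409^11 = 0.001460
  k=3: C(13,3)·0.591^3·0.409^10 = 0.007733
  k=4: C(13,4)·0.591^4·0.409^9 = 0.027936
P(X ≤ 4) = 0.037306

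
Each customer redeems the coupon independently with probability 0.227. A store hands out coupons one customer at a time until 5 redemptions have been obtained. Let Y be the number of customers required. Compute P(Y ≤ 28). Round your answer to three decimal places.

Finishing within 28 customers ⇔ at least 5 successes in the first 28. With X ~ Binomial(28, 0.227), P(Y ≤ 28) = 1 − P(X ≤ 4).
  k=0: C(28,0)·0.227^0·0.773^28 = 0.00074
  k=1: C(28,1)·0.227^1·0.773^27 = 0.00608
  k=2: C(28,2)·0.227^2·0.773^26 = 0.02411
  k=3: C(28,3)·0.227^3·0.773^25 = 0.06136
  k=4: C(28,4)·0.227^4·0.773^24 = 0.11263
1 − 0.20492 = 0.79508

0.795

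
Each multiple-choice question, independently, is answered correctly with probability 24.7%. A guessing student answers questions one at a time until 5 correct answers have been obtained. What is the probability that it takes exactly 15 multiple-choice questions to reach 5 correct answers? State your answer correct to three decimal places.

0.054

Y = trial on which the fifth success occurs; negative binomial, r=5, p=0.247.
P(Y=15) = C(14,4) · p^5 · (1−p)^10
= 1001 · 0.00091936 · 0.058607 = 0.05393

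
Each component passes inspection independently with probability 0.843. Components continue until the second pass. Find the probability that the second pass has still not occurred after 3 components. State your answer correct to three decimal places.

0.066

Needing more than 3 components ⇔ fewer than 2 successes in the first 3. With X ~ Binomial(3, 0.843), P(Y > 3) = P(X ≤ 1).
  k=0: C(3,0)·0.843^0·0.157^3 = 0.00387
  k=1: C(3,1)·0.843^1·0.157^2 = 0.06234
P(X ≤ 1) = 0.06621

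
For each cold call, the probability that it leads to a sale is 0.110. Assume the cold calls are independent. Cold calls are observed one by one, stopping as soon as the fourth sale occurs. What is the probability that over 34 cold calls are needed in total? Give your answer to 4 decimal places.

0.4769

Needing more than 34 cold calls ⇔ fewer than 4 successes in the first 34. With X ~ Binomial(34, 0.11), P(Y > 34) = P(X ≤ 3).
  k=0: C(34,0)·0.11^0·0.89^34 = 0.019022
  k=1: C(34,1)·0.11^1·0.89^33 = 0.079936
  k=2: C(34,2)·0.11^2·0.89^32 = 0.163015
  k=3: C(34,3)·0.11^3·0.89^31 = 0.214912
P(X ≤ 3) = 0.476885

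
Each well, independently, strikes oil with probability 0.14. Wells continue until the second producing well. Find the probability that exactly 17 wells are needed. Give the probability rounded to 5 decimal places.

0.03265

Y = trial on which the second success occurs; negative binomial, r=2, p=0.14.
P(Y=17) = C(16,1) · p^2 · (1−p)^15
= 16 · 0.0196 · 0.10411 = 0.0326477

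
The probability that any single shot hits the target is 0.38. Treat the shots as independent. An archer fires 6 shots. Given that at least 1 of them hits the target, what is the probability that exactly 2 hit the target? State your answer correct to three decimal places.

X ~ Binomial(6, 0.38). Want P(X=2 | X≥1) = P(X=2) / P(X≥1).
P(X=2) = C(6,2)·0.38^2·0.62^4 = 0.32006
P(X≥1) = 1 − 0.05680 = 0.94320
Ratio = 0.32006 / 0.94320 = 0.33933

0.339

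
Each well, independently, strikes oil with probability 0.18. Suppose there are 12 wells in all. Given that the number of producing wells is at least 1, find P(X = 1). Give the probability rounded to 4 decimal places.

0.2682

X ~ Binomial(12, 0.18). Want P(X=1 | X≥1) = P(X=1) / P(X≥1).
P(X=1) = C(12,1)·0.18^1·0.82^11 = 0.243448
P(X≥1) = 1 − 0.092420 = 0.907580
Ratio = 0.243448 / 0.907580 = 0.268239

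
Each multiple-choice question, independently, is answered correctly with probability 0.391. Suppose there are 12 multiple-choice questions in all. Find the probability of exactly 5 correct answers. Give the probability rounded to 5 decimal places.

X ~ Binomial(n=12, p=0.391).
P(X=5) = C(12,5) · p^5 · (1−p)^7
= 792 · 0.0091387 · 0.031069 = 0.2248692

0.22487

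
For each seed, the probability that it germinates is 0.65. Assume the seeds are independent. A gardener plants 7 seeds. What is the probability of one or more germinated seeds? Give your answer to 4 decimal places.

P(at least one) = 1 − P(none) = 1 − (1 − 0.65)^7
= 1 − 0.000643 = 0.999357

0.9994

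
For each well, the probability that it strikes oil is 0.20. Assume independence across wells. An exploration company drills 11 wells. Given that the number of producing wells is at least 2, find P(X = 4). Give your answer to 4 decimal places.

0.1633

X ~ Binomial(11, 0.20). Want P(X=4 | X≥2) = P(X=4) / P(X≥2).
P(X=4) = C(11,4)·0.20^4·0.80^7 = 0.110730
P(X≥2) = 1 − 0.085899 − 0.236223 = 0.677877
Ratio = 0.110730 / 0.677877 = 0.163348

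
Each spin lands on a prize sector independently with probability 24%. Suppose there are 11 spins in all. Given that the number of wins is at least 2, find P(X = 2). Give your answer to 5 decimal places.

X ~ Binomial(11, 0.24). Want P(X=2 | X≥2) = P(X=2) / P(X≥2).
P(X=2) = C(11,2)·0.24^2·0.76^9 = 0.2679832
P(X≥2) = 1 − 0.0488596 − 0.1697227 = 0.7814178
Ratio = 0.2679832 / 0.7814178 = 0.3429448

0.34294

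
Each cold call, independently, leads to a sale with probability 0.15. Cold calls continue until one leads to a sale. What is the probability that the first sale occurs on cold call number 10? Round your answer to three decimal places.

Geometric (trials to first success), p = 0.15.
P(Y = 10) = (1−p)^9 · p = 0.23162 · 0.15 = 0.03474

0.035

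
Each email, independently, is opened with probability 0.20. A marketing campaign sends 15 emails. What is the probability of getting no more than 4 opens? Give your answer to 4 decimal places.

X ~ Binomial(15, 0.20); P(X ≤ 4) = Σ C(15,k) p^k (1−p)^(15−k) over k:
  k=0: C(15,0)·0.20^0·0.80^15 = 0.035184
  k=1: C(15,1)·0.20^1·0.80^14 = 0.131941
  k=2: C(15,2)·0.20^2·0.80^13 = 0.230897
  k=3: C(15,3)·0.20^3·0.80^12 = 0.250139
  k=4: C(15,4)·0.20^4·0.80^11 = 0.187604
Total = 0.835766

0.8358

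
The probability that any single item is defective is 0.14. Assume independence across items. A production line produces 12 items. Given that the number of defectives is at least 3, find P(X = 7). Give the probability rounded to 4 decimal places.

X ~ Binomial(12, 0.14). Want P(X=7 | X≥3) = P(X=7) / P(X≥3).
P(X=7) = C(12,7)·0.14^7·0.86^5 = 0.000393
P(X≥3) = 1 − 0.163675 − 0.319737 − 0.286276 = 0.230313
Ratio = 0.000393 / 0.230313 = 0.001705

0.0017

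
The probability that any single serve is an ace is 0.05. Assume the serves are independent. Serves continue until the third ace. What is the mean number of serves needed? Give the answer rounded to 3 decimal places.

Y = total serves until the third success; negative binomial with r=3, p=0.05.
E[Y] = r / p = 3 / 0.05 = 60.00000

60.000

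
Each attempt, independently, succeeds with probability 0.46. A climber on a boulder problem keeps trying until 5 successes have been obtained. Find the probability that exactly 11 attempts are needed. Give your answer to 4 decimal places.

Y = trial on which the fifth success occurs; negative binomial, r=5, p=0.46.
P(Y=11) = C(10,4) · p^5 · (1−p)^6
= 210 · 0.020596 · 0.024795 = 0.107244

0.1072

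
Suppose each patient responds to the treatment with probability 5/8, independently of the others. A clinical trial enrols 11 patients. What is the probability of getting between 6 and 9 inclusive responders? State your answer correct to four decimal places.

0.7625

X ~ Binomial(11, 0.625); P(6 ≤ X ≤ 9) = Σ C(11,k) p^k (1−p)^(11−k) over k:
  k=6: C(11,6)·0.625^6·0.375^5 = 0.204211
  k=7: C(11,7)·0.625^7·0.375^4 = 0.243108
  k=8: C(11,8)·0.625^8·0.375^3 = 0.202590
  k=9: C(11,9)·0.625^9·0.375^2 = 0.112550
Total = 0.762459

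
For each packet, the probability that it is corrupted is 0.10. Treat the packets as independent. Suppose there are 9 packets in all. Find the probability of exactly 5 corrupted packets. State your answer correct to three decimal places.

0.001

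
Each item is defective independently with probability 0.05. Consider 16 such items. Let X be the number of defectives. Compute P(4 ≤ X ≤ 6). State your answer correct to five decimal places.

0.00700

X ~ Binomial(16, 0.05); P(4 ≤ X ≤ 6) = Σ C(16,k) p^k (1−p)^(16−k) over k:
  k=4: C(16,4)·0.05^4·0.95^12 = 0.0061466
  k=5: C(16,5)·0.05^5·0.95^11 = 0.0007764
  k=6: C(16,6)·0.05^6·0.95^10 = 0.0000749
Total = 0.0069979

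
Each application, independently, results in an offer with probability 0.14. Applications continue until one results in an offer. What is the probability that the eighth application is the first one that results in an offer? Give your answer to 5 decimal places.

Geometric (trials to first success), p = 0.14.
P(Y = 8) = (1−p)^7 · p = 0.34793 · 0.14 = 0.0487099

0.04871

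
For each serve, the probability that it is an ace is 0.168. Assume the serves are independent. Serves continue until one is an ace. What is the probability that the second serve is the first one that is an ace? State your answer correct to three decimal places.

0.140

Geometric (trials to first success), p = 0.168.
P(Y = 2) = (1−p)^1 · p = 0.832 · 0.168 = 0.13978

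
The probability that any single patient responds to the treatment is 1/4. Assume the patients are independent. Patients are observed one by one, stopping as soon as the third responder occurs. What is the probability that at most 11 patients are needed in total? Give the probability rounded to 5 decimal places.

0.54480

Finishing within 11 patients ⇔ at least 3 successes in the first 11. With X ~ Binomial(11, 0.25), P(Y ≤ 11) = 1 − P(X ≤ 2).
  k=0: C(11,0)·0.25^0·0.75^11 = 0.0422351
  k=1: C(11,1)·0.25^1·0.75^10 = 0.1548622
  k=2: C(11,2)·0.25^2·0.75^9 = 0.2581036
1 − 0.4552009 = 0.5447991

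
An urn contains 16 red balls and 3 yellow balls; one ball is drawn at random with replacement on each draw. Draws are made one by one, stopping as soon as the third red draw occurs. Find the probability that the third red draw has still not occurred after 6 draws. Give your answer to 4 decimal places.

0.0071

Needing more than 6 draws ⇔ fewer than 3 successes in the first 6. With X ~ Binomial(6, 0.842105), P(Y > 6) = P(X ≤ 2).
  k=0: C(6,0)·0.842105^0·0.157895^6 = 0.000015
  k=1: C(6,1)·0.842105^1·0.157895^5 = 0.000496
  k=2: C(6,2)·0.842105^2·0.157895^4 = 0.006611
P(X ≤ 2) = 0.007123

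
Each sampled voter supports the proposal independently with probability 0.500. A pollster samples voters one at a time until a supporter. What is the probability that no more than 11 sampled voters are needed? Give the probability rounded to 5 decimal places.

0.99951

Y = number of sampled voters to the first success; geometric, p = 0.50.
P(Y ≤ 11) = 1 − (1−p)^11 = 1 − 0.0004883 = 0.9995117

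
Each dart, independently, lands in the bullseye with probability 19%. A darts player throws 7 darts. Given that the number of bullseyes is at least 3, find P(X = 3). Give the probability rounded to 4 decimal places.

0.7872

X ~ Binomial(7, 0.19). Want P(X=3 | X≥3) = P(X=3) / P(X≥3).
P(X=3) = C(7,3)·0.19^3·0.81^4 = 0.103340
P(X≥3) = 1 − 0.228768 − 0.375631 − 0.264333 = 0.131268
Ratio = 0.103340 / 0.131268 = 0.787247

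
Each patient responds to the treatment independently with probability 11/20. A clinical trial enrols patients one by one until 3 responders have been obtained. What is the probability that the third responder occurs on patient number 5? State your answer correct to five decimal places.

0.20215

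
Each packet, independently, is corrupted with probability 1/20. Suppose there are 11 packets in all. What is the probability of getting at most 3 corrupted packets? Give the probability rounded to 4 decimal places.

0.9984

X ~ Binomial(11, 0.05); P(X ≤ 3) = Σ C(11,k) p^k (1−p)^(11−k) over k:
  k=0: C(11,0)·0.05^0·0.95^11 = 0.568800
  k=1: C(11,1)·0.05^1·0.95^10 = 0.329305
  k=2: C(11,2)·0.05^2·0.95^9 = 0.086659
  k=3: C(11,3)·0.05^3·0.95^8 = 0.013683
Total = 0.998448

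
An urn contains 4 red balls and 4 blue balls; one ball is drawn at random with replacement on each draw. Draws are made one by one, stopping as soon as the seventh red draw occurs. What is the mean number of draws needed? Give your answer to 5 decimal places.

14.00000

Y = total draws until the seventh success; negative binomial with r=7, p=0.50.
E[Y] = r / p = 7 / 0.50 = 14.0000000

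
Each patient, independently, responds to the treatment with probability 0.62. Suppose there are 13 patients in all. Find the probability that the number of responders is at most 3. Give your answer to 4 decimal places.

0.0051

X ~ Binomial(13, 0.62); P(X ≤ 3) = Σ C(13,k) p^k (1−p)^(13−k) over k:
  k=0: C(13,0)·0.62^0·0.38^13 = 0.000003
  k=1: C(13,1)·0.62^1·0.38^12 = 0.000073
  k=2: C(13,2)·0.62^2·0.38^11 = 0.000715
  k=3: C(13,3)·0.62^3·0.38^10 = 0.004279
Total = 0.005071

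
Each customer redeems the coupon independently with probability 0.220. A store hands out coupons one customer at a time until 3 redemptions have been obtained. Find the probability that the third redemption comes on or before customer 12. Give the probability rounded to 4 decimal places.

0.5114

Finishing within 12 customers ⇔ at least 3 successes in the first 12. With X ~ Binomial(12, 0.22), P(Y ≤ 12) = 1 − P(X ≤ 2).
  k=0: C(12,0)·0.22^0·0.78^12 = 0.050715
  k=1: C(12,1)·0.22^1·0.78^11 = 0.171650
  k=2: C(12,2)·0.22^2·0.78^10 = 0.266278
1 − 0.488643 = 0.511357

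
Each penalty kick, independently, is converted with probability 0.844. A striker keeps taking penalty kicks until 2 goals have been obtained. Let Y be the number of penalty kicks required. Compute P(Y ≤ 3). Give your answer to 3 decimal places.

Finishing within 3 penalty kicks ⇔ at least 2 successes in the first 3. With X ~ Binomial(3, 0.844), P(Y ≤ 3) = 1 − P(X ≤ 1).
  k=0: C(3,0)·0.844^0·0.156^3 = 0.00380
  k=1: C(3,1)·0.844^1·0.156^2 = 0.06162
1 − 0.06542 = 0.93458

0.935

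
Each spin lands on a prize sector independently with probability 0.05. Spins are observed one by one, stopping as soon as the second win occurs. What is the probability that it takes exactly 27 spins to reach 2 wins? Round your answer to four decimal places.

Y = trial on which the second success occurs; negative binomial, r=2, p=0.05.
P(Y=27) = C(26,1) · p^2 · (1−p)^25
= 26 · 0.0025 · 0.27739 = 0.018030

0.0180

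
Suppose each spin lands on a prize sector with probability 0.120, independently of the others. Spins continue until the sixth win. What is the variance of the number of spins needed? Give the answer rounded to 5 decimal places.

Y = total spins until the sixth success; negative binomial with r=6, p=0.12.
Var(Y) = r(1−p)/p² = 6·0.88 / 0.12² = 366.6666667

366.66667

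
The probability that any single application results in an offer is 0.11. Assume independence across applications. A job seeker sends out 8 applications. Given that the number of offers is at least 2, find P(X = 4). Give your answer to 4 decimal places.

0.0296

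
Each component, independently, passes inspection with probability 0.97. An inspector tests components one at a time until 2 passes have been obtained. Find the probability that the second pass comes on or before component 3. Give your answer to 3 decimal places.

0.997

Finishing within 3 components ⇔ at least 2 successes in the first 3. With X ~ Binomial(3, 0.97), P(Y ≤ 3) = 1 − P(X ≤ 1).
  k=0: C(3,0)·0.97^0·0.03^3 = 0.00003
  k=1: C(3,1)·0.97^1·0.03^2 = 0.00262
1 − 0.00265 = 0.99735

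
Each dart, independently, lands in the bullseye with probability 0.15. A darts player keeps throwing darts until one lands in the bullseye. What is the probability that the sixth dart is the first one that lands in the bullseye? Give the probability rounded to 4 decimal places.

0.0666

Geometric (trials to first success), p = 0.15.
P(Y = 6) = (1−p)^5 · p = 0.44371 · 0.15 = 0.066556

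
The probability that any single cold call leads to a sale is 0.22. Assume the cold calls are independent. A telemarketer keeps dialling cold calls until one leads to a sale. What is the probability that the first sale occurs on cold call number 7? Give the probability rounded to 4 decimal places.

0.0495

Geometric (trials to first success), p = 0.22.
P(Y = 7) = (1−p)^6 · p = 0.2252 · 0.22 = 0.049544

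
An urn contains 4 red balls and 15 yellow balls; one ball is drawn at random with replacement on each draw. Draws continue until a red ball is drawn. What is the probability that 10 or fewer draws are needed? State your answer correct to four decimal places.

0.9059

Y = number of draws to the first success; geometric, p = 0.210526.
P(Y ≤ 10) = 1 − (1−p)^10 = 1 − 0.094054 = 0.905946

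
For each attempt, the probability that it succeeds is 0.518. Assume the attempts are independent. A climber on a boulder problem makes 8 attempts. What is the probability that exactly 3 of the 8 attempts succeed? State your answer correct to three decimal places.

X ~ Binomial(n=8, p=0.518).
P(X=3) = C(8,3) · p^3 · (1−p)^5
= 56 · 0.13899 · 0.026016 = 0.20249

0.202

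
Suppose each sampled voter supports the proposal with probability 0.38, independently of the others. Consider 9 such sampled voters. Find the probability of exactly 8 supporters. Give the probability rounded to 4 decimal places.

0.0024

X ~ Binomial(n=9, p=0.38).
P(X=8) = C(9,8) · p^8 · (1−p)^1
= 9 · 0.00043478 · 0.62 = 0.002426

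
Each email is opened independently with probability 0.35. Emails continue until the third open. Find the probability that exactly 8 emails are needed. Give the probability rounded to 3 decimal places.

0.104

Y = trial on which the third success occurs; negative binomial, r=3, p=0.35.
P(Y=8) = C(7,2) · p^3 · (1−p)^5
= 21 · 0.042875 · 0.11603 = 0.10447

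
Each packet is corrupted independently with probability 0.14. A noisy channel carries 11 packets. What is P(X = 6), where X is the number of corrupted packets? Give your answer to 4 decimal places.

X ~ Binomial(n=11, p=0.14).
P(X=6) = C(11,6) · p^6 · (1−p)^5
= 462 · 7.5295e-06 · 0.47043 = 0.001636

0.0016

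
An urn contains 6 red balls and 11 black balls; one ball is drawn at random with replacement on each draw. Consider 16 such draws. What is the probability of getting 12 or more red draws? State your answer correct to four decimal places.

0.0014

X ~ Binomial(16, 0.352941); P(X ≥ 12) = Σ C(16,k) p^k (1−p)^(16−k) over k:
  k=12: C(16,12)·0.352941^12·0.647059^4 = 0.001192
  k=13: C(16,13)·0.352941^13·0.647059^3 = 0.000200
  k=14: C(16,14)·0.352941^14·0.647059^2 = 0.000023
  k=15: C(16,15)·0.352941^15·0.647059^1 = 0.000002
  k=16: C(16,16)·0.352941^16·0.647059^0 = 0.000000
Total = 0.001417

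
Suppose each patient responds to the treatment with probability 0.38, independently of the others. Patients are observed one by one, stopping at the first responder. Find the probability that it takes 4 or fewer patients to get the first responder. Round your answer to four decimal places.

Y = number of patients to the first success; geometric, p = 0.38.
P(Y ≤ 4) = 1 − (1−p)^4 = 1 − 0.147763 = 0.852237

0.8522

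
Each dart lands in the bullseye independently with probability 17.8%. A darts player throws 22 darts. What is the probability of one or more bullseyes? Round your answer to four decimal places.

0.9866

P(at least one) = 1 − P(none) = 1 − (1 − 0.178)^22
= 1 − 0.013402 = 0.986598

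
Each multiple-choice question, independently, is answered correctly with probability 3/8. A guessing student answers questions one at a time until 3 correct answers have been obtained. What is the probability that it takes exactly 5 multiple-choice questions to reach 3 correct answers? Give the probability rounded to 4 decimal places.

Y = trial on which the third success occurs; negative binomial, r=3, p=0.375.
P(Y=5) = C(4,2) · p^3 · (1−p)^2
= 6 · 0.052734 · 0.39062 = 0.123596

0.1236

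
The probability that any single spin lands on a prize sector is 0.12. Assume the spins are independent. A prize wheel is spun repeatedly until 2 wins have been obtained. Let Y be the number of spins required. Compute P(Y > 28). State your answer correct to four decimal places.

Needing more than 28 spins ⇔ fewer than 2 successes in the first 28. With X ~ Binomial(28, 0.12), P(Y > 28) = P(X ≤ 1).
  k=0: C(28,0)·0.12^0·0.88^28 = 0.027894
  k=1: C(28,1)·0.12^1·0.88^27 = 0.106505
P(X ≤ 1) = 0.134400

0.1344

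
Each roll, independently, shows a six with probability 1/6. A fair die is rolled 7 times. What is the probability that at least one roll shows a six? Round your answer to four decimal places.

P(at least one) = 1 − P(none) = 1 − (1 − 0.166667)^7
= 1 − 0.279082 = 0.720918

0.7209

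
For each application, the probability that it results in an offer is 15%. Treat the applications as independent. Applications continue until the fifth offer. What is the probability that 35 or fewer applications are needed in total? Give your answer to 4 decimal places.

0.6193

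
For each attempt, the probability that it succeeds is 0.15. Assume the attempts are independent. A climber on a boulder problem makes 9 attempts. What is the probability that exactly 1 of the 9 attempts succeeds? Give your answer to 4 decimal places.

0.3679

X ~ Binomial(n=9, p=0.15).
P(X=1) = C(9,1) · p^1 · (1−p)^8
= 9 · 0.15 · 0.27249 = 0.367862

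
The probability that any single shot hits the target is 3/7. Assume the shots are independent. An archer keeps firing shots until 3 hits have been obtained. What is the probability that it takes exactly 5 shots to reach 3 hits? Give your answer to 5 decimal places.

Y = trial on which the third success occurs; negative binomial, r=3, p=0.428571.
P(Y=5) = C(4,2) · p^3 · (1−p)^2
= 6 · 0.078717 · 0.32653 = 0.1542215

0.15422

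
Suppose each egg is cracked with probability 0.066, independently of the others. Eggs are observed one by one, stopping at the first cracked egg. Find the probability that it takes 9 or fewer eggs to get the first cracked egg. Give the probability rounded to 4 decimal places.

Y = number of eggs to the first success; geometric, p = 0.066.
P(Y ≤ 9) = 1 − (1−p)^9 = 1 − 0.540906 = 0.459094

0.4591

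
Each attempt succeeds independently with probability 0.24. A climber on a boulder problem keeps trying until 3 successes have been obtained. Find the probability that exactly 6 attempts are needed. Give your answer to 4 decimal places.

Y = trial on which the third success occurs; negative binomial, r=3, p=0.24.
P(Y=6) = C(5,2) · p^3 · (1−p)^3
= 10 · 0.013824 · 0.43898 = 0.060684

0.0607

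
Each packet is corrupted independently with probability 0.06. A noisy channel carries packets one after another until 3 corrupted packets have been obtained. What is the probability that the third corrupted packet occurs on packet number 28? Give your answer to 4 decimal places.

Y = trial on which the third success occurs; negative binomial, r=3, p=0.06.
P(Y=28) = C(27,2) · p^3 · (1−p)^25
= 351 · 0.000216 · 0.21291 = 0.016142

0.0161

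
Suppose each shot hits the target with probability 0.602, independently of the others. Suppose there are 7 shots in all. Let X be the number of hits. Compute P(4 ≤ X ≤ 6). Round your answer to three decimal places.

X ~ Binomial(7, 0.602); P(4 ≤ X ≤ 6) = Σ C(7,k) p^k (1−p)^(7−k) over k:
  k=4: C(7,4)·0.602^4·0.398^3 = 0.28980
  k=5: C(7,5)·0.602^5·0.398^2 = 0.26301
  k=6: C(7,6)·0.602^6·0.398^1 = 0.13261
Total = 0.68542

0.685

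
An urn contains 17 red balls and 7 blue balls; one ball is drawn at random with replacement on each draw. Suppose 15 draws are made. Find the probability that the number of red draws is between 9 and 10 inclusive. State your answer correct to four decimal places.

X ~ Binomial(15, 0.708333); P(9 ≤ X ≤ 10) = Σ C(15,k) p^k (1−p)^(15−k) over k:
  k=9: C(15,9)·0.708333^9·0.291667^6 = 0.138313
  k=10: C(15,10)·0.708333^10·0.291667^5 = 0.201542
Total = 0.339856

0.3399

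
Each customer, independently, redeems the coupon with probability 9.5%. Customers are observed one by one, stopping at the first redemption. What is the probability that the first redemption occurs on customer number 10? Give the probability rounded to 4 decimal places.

Geometric (trials to first success), p = 0.095.
P(Y = 10) = (1−p)^9 · p = 0.40723 · 0.095 = 0.038687

0.0387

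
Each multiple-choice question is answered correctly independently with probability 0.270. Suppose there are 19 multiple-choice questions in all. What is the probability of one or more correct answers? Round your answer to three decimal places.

0.997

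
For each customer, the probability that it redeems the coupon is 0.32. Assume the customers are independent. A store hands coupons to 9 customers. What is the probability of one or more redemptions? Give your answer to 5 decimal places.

P(at least one) = 1 − P(none) = 1 − (1 − 0.32)^9
= 1 − 0.0310871 = 0.9689129

0.96891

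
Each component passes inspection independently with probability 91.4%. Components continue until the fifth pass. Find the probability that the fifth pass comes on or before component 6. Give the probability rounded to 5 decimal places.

Finishing within 6 components ⇔ at least 5 successes in the first 6. With X ~ Binomial(6, 0.914), P(Y ≤ 6) = 1 − P(X ≤ 4).
  k=0: C(6,0)·0.914^0·0.086^6 = 0.0000004
  k=1: C(6,1)·0.914^1·0.086^5 = 0.0000258
  k=2: C(6,2)·0.914^2·0.086^4 = 0.0006855
  k=3: C(6,3)·0.914^3·0.086^3 = 0.0097132
  k=4: C(6,4)·0.914^4·0.086^2 = 0.0774235
1 − 0.0878484 = 0.9121516

0.91215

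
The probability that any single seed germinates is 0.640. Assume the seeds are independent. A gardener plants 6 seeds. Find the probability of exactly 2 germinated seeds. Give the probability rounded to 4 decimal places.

0.1032

X ~ Binomial(n=6, p=0.64).
P(X=2) = C(6,2) · p^2 · (1−p)^4
= 15 · 0.4096 · 0.016796 = 0.103196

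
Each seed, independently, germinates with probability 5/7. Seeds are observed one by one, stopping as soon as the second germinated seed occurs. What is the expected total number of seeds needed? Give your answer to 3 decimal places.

2.800

Y = total seeds until the second success; negative binomial with r=2, p=0.714286.
E[Y] = r / p = 2 / 0.714286 = 2.80000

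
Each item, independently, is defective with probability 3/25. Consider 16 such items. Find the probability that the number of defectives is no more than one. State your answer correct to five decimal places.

X ~ Binomial(16, 0.12); P(X ≤ 1) = Σ C(16,k) p^k (1−p)^(16−k) over k:
  k=0: C(16,0)·0.12^0·0.88^16 = 0.1293370
  k=1: C(16,1)·0.12^1·0.88^15 = 0.2821898
Total = 0.4115268

0.41153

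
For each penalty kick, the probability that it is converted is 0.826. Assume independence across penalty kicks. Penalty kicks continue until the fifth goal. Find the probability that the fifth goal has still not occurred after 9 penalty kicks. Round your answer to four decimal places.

Needing more than 9 penalty kicks ⇔ fewer than 5 successes in the first 9. With X ~ Binomial(9, 0.826), P(Y > 9) = P(X ≤ 4).
  k=0: C(9,0)·0.826^0·0.174^9 = 0.000000
  k=1: C(9,1)·0.826^1·0.174^8 = 0.000006
  k=2: C(9,2)·0.826^2·0.174^7 = 0.000119
  k=3: C(9,3)·0.826^3·0.174^6 = 0.001314
  k=4: C(9,4)·0.826^4·0.174^5 = 0.009355
P(X ≤ 4) = 0.010794

0.0108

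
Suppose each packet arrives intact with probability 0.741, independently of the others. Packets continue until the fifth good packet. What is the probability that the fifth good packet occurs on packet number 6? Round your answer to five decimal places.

0.28931

Y = trial on which the fifth success occurs; negative binomial, r=5, p=0.741.
P(Y=6) = C(5,4) · p^5 · (1−p)^1
= 5 · 0.2234 · 0.259 = 0.2893082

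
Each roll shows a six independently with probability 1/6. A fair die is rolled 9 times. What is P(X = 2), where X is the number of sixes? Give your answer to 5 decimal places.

X ~ Binomial(n=9, p=0.166667).
P(X=2) = C(9,2) · p^2 · (1−p)^7
= 36 · 0.027778 · 0.27908 = 0.2790816

0.27908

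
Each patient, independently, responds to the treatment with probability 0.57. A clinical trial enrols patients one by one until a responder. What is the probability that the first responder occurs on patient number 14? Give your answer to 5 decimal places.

Geometric (trials to first success), p = 0.57.
P(Y = 14) = (1−p)^13 · p = 1.7183e-05 · 0.57 = 0.0000098

0.00001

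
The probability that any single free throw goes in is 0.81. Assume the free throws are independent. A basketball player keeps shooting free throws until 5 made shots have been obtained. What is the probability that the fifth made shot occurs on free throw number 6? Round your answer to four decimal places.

Y = trial on which the fifth success occurs; negative binomial, r=5, p=0.81.
P(Y=6) = C(5,4) · p^5 · (1−p)^1
= 5 · 0.34868 · 0.19 = 0.331245

0.3312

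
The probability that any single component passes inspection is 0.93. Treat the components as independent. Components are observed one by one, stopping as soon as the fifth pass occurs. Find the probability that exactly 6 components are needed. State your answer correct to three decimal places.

0.243

Y = trial on which the fifth success occurs; negative binomial, r=5, p=0.93.
P(Y=6) = C(5,4) · p^5 · (1−p)^1
= 5 · 0.69569 · 0.07 = 0.24349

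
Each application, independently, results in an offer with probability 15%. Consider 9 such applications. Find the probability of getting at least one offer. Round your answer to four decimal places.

P(at least one) = 1 − P(none) = 1 − (1 − 0.15)^9
= 1 − 0.231617 = 0.768383

0.7684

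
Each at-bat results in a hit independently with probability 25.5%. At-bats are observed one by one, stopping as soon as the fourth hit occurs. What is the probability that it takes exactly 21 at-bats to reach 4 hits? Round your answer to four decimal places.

Y = trial on which the fourth success occurs; negative binomial, r=4, p=0.255.
P(Y=21) = C(20,3) · p^4 · (1−p)^17
= 1140 · 0.0042283 · 0.006709 = 0.032339

0.0323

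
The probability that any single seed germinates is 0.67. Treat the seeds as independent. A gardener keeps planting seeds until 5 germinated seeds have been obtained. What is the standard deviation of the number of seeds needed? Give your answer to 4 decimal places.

Y = total seeds until the fifth success; negative binomial with r=5, p=0.67.
SD(Y) = √[r(1−p)/p²] = √(3.675652) = 1.917199

1.9172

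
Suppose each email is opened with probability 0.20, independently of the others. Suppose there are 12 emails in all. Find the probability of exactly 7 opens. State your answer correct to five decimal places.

0.00332

X ~ Binomial(n=12, p=0.20).
P(X=7) = C(12,7) · p^7 · (1−p)^5
= 792 · 1.28e-05 · 0.32768 = 0.0033219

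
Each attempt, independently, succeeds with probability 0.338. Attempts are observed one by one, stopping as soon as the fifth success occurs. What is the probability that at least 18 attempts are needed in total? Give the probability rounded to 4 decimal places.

Needing more than 17 attempts ⇔ fewer than 5 successes in the first 17. With X ~ Binomial(17, 0.338), P(Y > 17) = P(X ≤ 4).
  k=0: C(17,0)·0.338^0·0.662^17 = 0.000901
  k=1: C(17,1)·0.338^1·0.662^16 = 0.007818
  k=2: C(17,2)·0.338^2·0.662^15 = 0.031933
  k=3: C(17,3)·0.338^3·0.662^14 = 0.081521
  k=4: C(17,4)·0.338^4·0.662^13 = 0.145679
P(X ≤ 4) = 0.267852

0.2679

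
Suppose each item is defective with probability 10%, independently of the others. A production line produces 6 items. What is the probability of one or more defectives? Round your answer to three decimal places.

0.469

P(at least one) = 1 − P(none) = 1 − (1 − 0.10)^6
= 1 − 0.53144 = 0.46856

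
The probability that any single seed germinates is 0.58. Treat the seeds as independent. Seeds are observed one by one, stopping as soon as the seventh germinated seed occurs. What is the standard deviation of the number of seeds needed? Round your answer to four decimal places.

2.9563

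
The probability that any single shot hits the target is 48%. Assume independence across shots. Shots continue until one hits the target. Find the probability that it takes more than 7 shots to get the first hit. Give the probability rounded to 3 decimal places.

0.010

Y = number of shots to the first success; geometric, p = 0.48.
P(Y > 7) = P(first 7 all fail) = (1−p)^7 = 0.01028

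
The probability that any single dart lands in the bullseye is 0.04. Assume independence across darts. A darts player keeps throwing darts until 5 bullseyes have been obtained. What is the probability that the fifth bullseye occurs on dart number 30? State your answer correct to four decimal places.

0.0009

Y = trial on which the fifth success occurs; negative binomial, r=5, p=0.04.
P(Y=30) = C(29,4) · p^5 · (1−p)^25
= 23751 · 1.024e-07 · 0.3604 = 0.000877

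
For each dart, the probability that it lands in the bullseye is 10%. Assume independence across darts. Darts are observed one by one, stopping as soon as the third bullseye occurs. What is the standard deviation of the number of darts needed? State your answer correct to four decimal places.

16.4317

Y = total darts until the third success; negative binomial with r=3, p=0.10.
SD(Y) = √[r(1−p)/p²] = √(270.000000) = 16.431677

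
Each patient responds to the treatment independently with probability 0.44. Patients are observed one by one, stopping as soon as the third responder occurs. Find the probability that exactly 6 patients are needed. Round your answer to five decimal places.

Y = trial on which the third success occurs; negative binomial, r=3, p=0.44.
P(Y=6) = C(5,2) · p^3 · (1−p)^3
= 10 · 0.085184 · 0.17562 = 0.1495967

0.14960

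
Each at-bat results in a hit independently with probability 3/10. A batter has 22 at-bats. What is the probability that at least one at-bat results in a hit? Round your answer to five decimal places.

0.99961

P(at least one) = 1 − P(none) = 1 − (1 − 0.30)^22
= 1 − 0.0003910 = 0.9996090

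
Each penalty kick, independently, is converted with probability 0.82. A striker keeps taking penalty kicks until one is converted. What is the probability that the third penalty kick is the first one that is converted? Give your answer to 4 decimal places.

0.0266

Geometric (trials to first success), p = 0.82.
P(Y = 3) = (1−p)^2 · p = 0.0324 · 0.82 = 0.026568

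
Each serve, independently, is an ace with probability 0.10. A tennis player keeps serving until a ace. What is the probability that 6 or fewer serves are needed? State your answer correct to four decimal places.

0.4686

Y = number of serves to the first success; geometric, p = 0.10.
P(Y ≤ 6) = 1 − (1−p)^6 = 1 − 0.531441 = 0.468559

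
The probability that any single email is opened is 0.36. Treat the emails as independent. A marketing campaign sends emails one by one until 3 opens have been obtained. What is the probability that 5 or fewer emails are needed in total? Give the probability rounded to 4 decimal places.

0.2509

Finishing within 5 emails ⇔ at least 3 successes in the first 5. With X ~ Binomial(5, 0.36), P(Y ≤ 5) = 1 − P(X ≤ 2).
  k=0: C(5,0)·0.36^0·0.64^5 = 0.107374
  k=1: C(5,1)·0.36^1·0.64^4 = 0.301990
  k=2: C(5,2)·0.36^2·0.64^3 = 0.339739
1 − 0.749103 = 0.250897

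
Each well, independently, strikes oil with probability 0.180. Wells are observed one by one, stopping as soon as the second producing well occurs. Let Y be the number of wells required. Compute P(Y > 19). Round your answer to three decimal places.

Needing more than 19 wells ⇔ fewer than 2 successes in the first 19. With X ~ Binomial(19, 0.18), P(Y > 19) = P(X ≤ 1).
  k=0: C(19,0)·0.18^0·0.82^19 = 0.02304
  k=1: C(19,1)·0.18^1·0.82^18 = 0.09609
P(X ≤ 1) = 0.11913

0.119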